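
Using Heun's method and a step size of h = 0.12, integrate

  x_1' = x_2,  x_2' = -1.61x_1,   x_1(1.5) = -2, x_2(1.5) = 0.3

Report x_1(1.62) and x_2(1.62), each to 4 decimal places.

-1.9408, 0.6829

Heun on (x_1,x_2): k1 = f(s_n, state_n); k2 = f(s_n + h, state_n + h·k1); state_{n+1} = state_n + (h/2)·(k1 + k2).
1.500000: (-2.000000, 0.300000)
  k1 = (0.300000, 3.220000)
  predictor → (-1.964000, 0.686400)
  k2 = (0.686400, 3.162040)
  → (-1.940816, 0.682922)
(x_1(1.62), x_2(1.62)) ≈ (-1.9408, 0.6829)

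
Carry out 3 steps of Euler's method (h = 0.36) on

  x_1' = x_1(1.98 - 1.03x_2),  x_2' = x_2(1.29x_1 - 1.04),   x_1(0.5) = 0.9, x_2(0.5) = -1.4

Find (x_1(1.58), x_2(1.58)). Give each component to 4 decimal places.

Euler on (x_1,x_2): x_1_{n+1} = x_1_n + h·x_1', x_2_{n+1} = x_2_n + h·x_2'.
0.500000: (0.900000, -1.400000); f=(3.079800, -0.169400) → (2.008728, -1.460984)
0.860000: (2.008728, -1.460984); f=(7.000042, -2.266365) → (4.528743, -2.276875)
1.220000: (4.528743, -2.276875); f=(19.587637, -10.933735) → (11.580293, -6.213020)
(x_1(1.58), x_2(1.58)) ≈ (11.5803, -6.2130)

11.5803, -6.2130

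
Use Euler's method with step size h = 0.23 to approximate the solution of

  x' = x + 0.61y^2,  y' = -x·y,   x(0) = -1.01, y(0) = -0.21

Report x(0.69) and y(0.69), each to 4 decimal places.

Euler on (x,y): x_{n+1} = x_n + h·x', y_{n+1} = y_n + h·y'.
0.000000: (-1.010000, -0.210000); f=(-0.983099, -0.212100) → (-1.236113, -0.258783)
0.230000: (-1.236113, -0.258783); f=(-1.195262, -0.319885) → (-1.511023, -0.332357)
0.460000: (-1.511023, -0.332357); f=(-1.443642, -0.502198) → (-1.843061, -0.447862)
(x(0.69), y(0.69)) ≈ (-1.8431, -0.4479)

-1.8431, -0.4479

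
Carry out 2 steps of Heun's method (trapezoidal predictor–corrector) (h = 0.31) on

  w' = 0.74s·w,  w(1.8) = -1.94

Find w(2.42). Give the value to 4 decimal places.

Heun: k1 = f(s_n, w_n); k2 = f(s_n + h, w_n + h·k1); w_{n+1} = w_n + (h/2)·(k1 + k2).
s=1.800000, w=-1.940000:
  k1 = f(1.800000, -1.940000) = -2.584080
  k2 = f(2.110000, -2.741065) = -4.279899
  w ← -1.940000 + (0.31/2)·(-2.584080 + (-4.279899)) = -3.003917
s=2.110000, w=-3.003917:
  k1 = f(2.110000, -3.003917) = -4.690316
  k2 = f(2.420000, -4.457914) = -7.983233
  w ← -3.003917 + (0.31/2)·(-4.690316 + (-7.983233)) = -4.968317
w(2.42) ≈ -4.9683

-4.9683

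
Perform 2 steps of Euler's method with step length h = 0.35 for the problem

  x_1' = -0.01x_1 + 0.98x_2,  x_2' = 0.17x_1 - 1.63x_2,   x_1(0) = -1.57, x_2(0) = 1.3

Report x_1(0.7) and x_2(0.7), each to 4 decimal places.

Euler on (x_1,x_2): x_1_{n+1} = x_1_n + h·x_1', x_2_{n+1} = x_2_n + h·x_2'.
0.000000: (-1.570000, 1.300000); f=(1.289700, -2.385900) → (-1.118605, 0.464935)
0.350000: (-1.118605, 0.464935); f=(0.466822, -0.948007) → (-0.955217, 0.133133)
(x_1(0.7), x_2(0.7)) ≈ (-0.9552, 0.1331)

-0.9552, 0.1331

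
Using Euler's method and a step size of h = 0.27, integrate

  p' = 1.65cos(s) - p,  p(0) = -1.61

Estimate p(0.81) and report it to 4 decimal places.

0.3066

Euler: p_{n+1} = p_n + h·f(s_n, p_n).
s=0.000000, p=-1.610000: f=3.260000 → p ← -1.610000 + 0.27·3.260000 = -0.729800
s=0.270000, p=-0.729800: f=2.320022 → p ← -0.729800 + 0.27·2.320022 = -0.103394
s=0.540000, p=-0.103394: f=1.518613 → p ← -0.103394 + 0.27·1.518613 = 0.306632
p(0.81) ≈ 0.3066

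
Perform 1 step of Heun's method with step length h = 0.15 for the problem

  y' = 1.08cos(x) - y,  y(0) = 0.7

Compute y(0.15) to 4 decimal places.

0.7518

Heun: k1 = f(x_n, y_n); k2 = f(x_n + h, y_n + h·k1); y_{n+1} = y_n + (h/2)·(k1 + k2).
x=0.000000, y=0.700000:
  k1 = f(0.000000, 0.700000) = 0.380000
  k2 = f(0.150000, 0.757000) = 0.310873
  y ← 0.700000 + (0.15/2)·(0.380000 + 0.310873) = 0.751815
y(0.15) ≈ 0.7518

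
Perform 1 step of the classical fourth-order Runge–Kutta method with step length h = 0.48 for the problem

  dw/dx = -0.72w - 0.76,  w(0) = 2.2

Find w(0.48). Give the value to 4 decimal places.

RK4: k1 = f(x_n, w_n); k2 = f(x_n + h/2, w_n + (h/2)·k1); k3 = f(x_n + h/2, w_n + (h/2)·k2); k4 = f(x_n + h, w_n + h·k3); w_{n+1} = w_n + (h/6)·(k1 + 2k2 + 2k3 + k4).
x=0.000000, w=2.200000:
  k1 = f(0.000000, 2.200000) = -2.344000
  k2 = f(0.240000, 1.637440) = -1.938957
  k3 = f(0.240000, 1.734650) = -2.008948
  k4 = f(0.480000, 1.235705) = -1.649707
  w ← 2.200000 + (0.48/6)·(k1 + 2k2 + 2k3 + k4) = 1.248839
w(0.48) ≈ 1.2488

1.2488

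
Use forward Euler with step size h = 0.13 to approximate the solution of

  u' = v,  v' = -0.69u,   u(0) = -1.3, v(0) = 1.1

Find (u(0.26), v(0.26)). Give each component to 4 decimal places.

Euler on (u,v): u_{n+1} = u_n + h·u', v_{n+1} = v_n + h·v'.
0.000000: (-1.300000, 1.100000); f=(1.100000, 0.897000) → (-1.157000, 1.216610)
0.130000: (-1.157000, 1.216610); f=(1.216610, 0.798330) → (-0.998841, 1.320393)
(u(0.26), v(0.26)) ≈ (-0.9988, 1.3204)

-0.9988, 1.3204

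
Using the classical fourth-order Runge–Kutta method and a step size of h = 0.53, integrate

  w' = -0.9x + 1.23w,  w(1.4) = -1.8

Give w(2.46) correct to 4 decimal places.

RK4: k1 = f(x_n, w_n); k2 = f(x_n + h/2, w_n + (h/2)·k1); k3 = f(x_n + h/2, w_n + (h/2)·k2); k4 = f(x_n + h, w_n + h·k3); w_{n+1} = w_n + (h/6)·(k1 + 2k2 + 2k3 + k4).
x=1.400000, w=-1.800000:
  k1 = f(1.400000, -1.800000) = -3.474000
  k2 = f(1.665000, -2.720610) = -4.844850
  k3 = f(1.665000, -3.083885) = -5.291679
  k4 = f(1.930000, -4.604590) = -7.400646
  w ← -1.800000 + (0.53/6)·(k1 + 2k2 + 2k3 + k4) = -4.551381
x=1.930000, w=-4.551381:
  k1 = f(1.930000, -4.551381) = -7.335198
  k2 = f(2.195000, -6.495208) = -9.964606
  k3 = f(2.195000, -7.192001) = -10.821661
  k4 = f(2.460000, -10.286861) = -14.866839
  w ← -4.551381 + (0.53/6)·(k1 + 2k2 + 2k3 + k4) = -10.184801
w(2.46) ≈ -10.1848

-10.1848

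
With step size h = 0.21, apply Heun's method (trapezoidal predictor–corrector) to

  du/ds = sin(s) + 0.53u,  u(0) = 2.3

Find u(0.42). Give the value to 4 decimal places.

2.9638

Heun: k1 = f(s_n, u_n); k2 = f(s_n + h, u_n + h·k1); u_{n+1} = u_n + (h/2)·(k1 + k2).
s=0.000000, u=2.300000:
  k1 = f(0.000000, 2.300000) = 1.219000
  k2 = f(0.210000, 2.555990) = 1.563135
  u ← 2.300000 + (0.21/2)·(1.219000 + 1.563135) = 2.592124
s=0.210000, u=2.592124:
  k1 = f(0.210000, 2.592124) = 1.582286
  k2 = f(0.420000, 2.924404) = 1.957695
  u ← 2.592124 + (0.21/2)·(1.582286 + 1.957695) = 2.963822
u(0.42) ≈ 2.9638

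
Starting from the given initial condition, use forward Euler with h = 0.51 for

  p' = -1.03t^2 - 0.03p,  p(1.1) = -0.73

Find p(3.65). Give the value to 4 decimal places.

-13.6198

Euler: p_{n+1} = p_n + h·f(t_n, p_n).
t=1.100000, p=-0.730000: f=-1.224400 → p ← -0.730000 + 0.51·(-1.224400) = -1.354444
t=1.610000, p=-1.354444: f=-2.629230 → p ← -1.354444 + 0.51·(-2.629230) = -2.695351
t=2.120000, p=-2.695351: f=-4.548371 → p ← -2.695351 + 0.51·(-4.548371) = -5.015021
t=2.630000, p=-5.015021: f=-6.973956 → p ← -5.015021 + 0.51·(-6.973956) = -8.571738
t=3.140000, p=-8.571738: f=-9.898236 → p ← -8.571738 + 0.51·(-9.898236) = -13.619839
p(3.65) ≈ -13.6198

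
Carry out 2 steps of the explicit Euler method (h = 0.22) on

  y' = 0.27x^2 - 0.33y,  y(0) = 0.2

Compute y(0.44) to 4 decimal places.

Euler: y_{n+1} = y_n + h·f(x_n, y_n).
x=0.000000, y=0.200000: f=-0.066000 → y ← 0.200000 + 0.22·(-0.066000) = 0.185480
x=0.220000, y=0.185480: f=-0.048140 → y ← 0.185480 + 0.22·(-0.048140) = 0.174889
y(0.44) ≈ 0.1749

0.1749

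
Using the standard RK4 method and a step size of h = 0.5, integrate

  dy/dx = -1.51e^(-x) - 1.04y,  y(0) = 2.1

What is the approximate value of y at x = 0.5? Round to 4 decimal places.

RK4: k1 = f(x_n, y_n); k2 = f(x_n + h/2, y_n + (h/2)·k1); k3 = f(x_n + h/2, y_n + (h/2)·k2); k4 = f(x_n + h, y_n + h·k3); y_{n+1} = y_n + (h/6)·(k1 + 2k2 + 2k3 + k4).
x=0.000000, y=2.100000:
  k1 = f(0.000000, 2.100000) = -3.694000
  k2 = f(0.250000, 1.176500) = -2.399549
  k3 = f(0.250000, 1.500113) = -2.736106
  k4 = f(0.500000, 0.731947) = -1.677086
  y ← 2.100000 + (0.5/6)·(k1 + 2k2 + 2k3 + k4) = 0.796467
y(0.5) ≈ 0.7965

0.7965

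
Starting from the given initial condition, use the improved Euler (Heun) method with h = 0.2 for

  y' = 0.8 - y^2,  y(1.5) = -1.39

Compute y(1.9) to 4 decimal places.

Heun: k1 = f(s_n, y_n); k2 = f(s_n + h, y_n + h·k1); y_{n+1} = y_n + (h/2)·(k1 + k2).
s=1.500000, y=-1.390000:
  k1 = f(1.500000, -1.390000) = -1.132100
  k2 = f(1.700000, -1.616420) = -1.812814
  y ← -1.390000 + (0.2/2)·(-1.132100 + (-1.812814)) = -1.684491
s=1.700000, y=-1.684491:
  k1 = f(1.700000, -1.684491) = -2.037511
  k2 = f(1.900000, -2.091994) = -3.576437
  y ← -1.684491 + (0.2/2)·(-2.037511 + (-3.576437)) = -2.245886
y(1.9) ≈ -2.2459

-2.2459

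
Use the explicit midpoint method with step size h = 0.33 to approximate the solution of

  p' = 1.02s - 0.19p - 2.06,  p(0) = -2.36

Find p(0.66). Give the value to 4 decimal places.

-3.1437

Midpoint: k1 = f(s_n, p_n); k2 = f(s_n + h/2, p_n + (h/2)·k1); p_{n+1} = p_n + h·k2.
s=0.000000, p=-2.360000:
  k1 = f(0.000000, -2.360000) = -1.611600
  k2 = f(0.165000, -2.625914) = -1.392776
  p ← -2.360000 + 0.33·(-1.392776) = -2.819616
s=0.330000, p=-2.819616:
  k1 = f(0.330000, -2.819616) = -1.187673
  k2 = f(0.495000, -3.015582) = -0.982139
  p ← -2.819616 + 0.33·(-0.982139) = -3.143722
p(0.66) ≈ -3.1437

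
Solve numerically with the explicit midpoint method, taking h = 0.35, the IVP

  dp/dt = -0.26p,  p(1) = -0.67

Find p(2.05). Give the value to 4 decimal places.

-0.5101

Midpoint: k1 = f(t_n, p_n); k2 = f(t_n + h/2, p_n + (h/2)·k1); p_{n+1} = p_n + h·k2.
t=1.000000, p=-0.670000:
  k1 = f(1.000000, -0.670000) = 0.174200
  k2 = f(1.175000, -0.639515) = 0.166274
  p ← -0.670000 + 0.35·0.166274 = -0.611804
t=1.350000, p=-0.611804:
  k1 = f(1.350000, -0.611804) = 0.159069
  k2 = f(1.525000, -0.583967) = 0.151831
  p ← -0.611804 + 0.35·0.151831 = -0.558663
t=1.700000, p=-0.558663:
  k1 = f(1.700000, -0.558663) = 0.145252
  k2 = f(1.875000, -0.533244) = 0.138643
  p ← -0.558663 + 0.35·0.138643 = -0.510138
p(2.05) ≈ -0.5101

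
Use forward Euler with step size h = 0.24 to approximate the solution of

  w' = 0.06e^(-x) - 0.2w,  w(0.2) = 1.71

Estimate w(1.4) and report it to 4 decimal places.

Euler: w_{n+1} = w_n + h·f(x_n, w_n).
x=0.200000, w=1.710000: f=-0.292876 → w ← 1.710000 + 0.24·(-0.292876) = 1.639710
x=0.440000, w=1.639710: f=-0.289300 → w ← 1.639710 + 0.24·(-0.289300) = 1.570278
x=0.680000, w=1.570278: f=-0.283659 → w ← 1.570278 + 0.24·(-0.283659) = 1.502200
x=0.920000, w=1.502200: f=-0.276529 → w ← 1.502200 + 0.24·(-0.276529) = 1.435833
x=1.160000, w=1.435833: f=-0.268357 → w ← 1.435833 + 0.24·(-0.268357) = 1.371427
w(1.4) ≈ 1.3714

1.3714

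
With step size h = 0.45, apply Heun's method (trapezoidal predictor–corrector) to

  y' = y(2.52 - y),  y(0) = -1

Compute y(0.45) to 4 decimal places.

-4.7595

Heun: k1 = f(x_n, y_n); k2 = f(x_n + h, y_n + h·k1); y_{n+1} = y_n + (h/2)·(k1 + k2).
x=0.000000, y=-1.000000:
  k1 = f(0.000000, -1.000000) = -3.520000
  k2 = f(0.450000, -2.584000) = -13.188736
  y ← -1.000000 + (0.45/2)·(-3.520000 + (-13.188736)) = -4.759466
y(0.45) ≈ -4.7595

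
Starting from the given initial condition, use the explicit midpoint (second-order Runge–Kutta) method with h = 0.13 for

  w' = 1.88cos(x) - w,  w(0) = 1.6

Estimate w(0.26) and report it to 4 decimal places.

Midpoint: k1 = f(x_n, w_n); k2 = f(x_n + h/2, w_n + (h/2)·k1); w_{n+1} = w_n + h·k2.
x=0.000000, w=1.600000:
  k1 = f(0.000000, 1.600000) = 0.280000
  k2 = f(0.065000, 1.618200) = 0.257830
  w ← 1.600000 + 0.13·0.257830 = 1.633518
x=0.130000, w=1.633518:
  k1 = f(0.130000, 1.633518) = 0.230618
  k2 = f(0.195000, 1.648508) = 0.195862
  w ← 1.633518 + 0.13·0.195862 = 1.658980
w(0.26) ≈ 1.6590

1.6590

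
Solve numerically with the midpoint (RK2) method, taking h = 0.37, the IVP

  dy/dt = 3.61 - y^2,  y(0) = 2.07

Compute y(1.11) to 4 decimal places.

Midpoint: k1 = f(t_n, y_n); k2 = f(t_n + h/2, y_n + (h/2)·k1); y_{n+1} = y_n + h·k2.
t=0.000000, y=2.070000:
  k1 = f(0.000000, 2.070000) = -0.674900
  k2 = f(0.185000, 1.945143) = -0.173583
  y ← 2.070000 + 0.37·(-0.173583) = 2.005774
t=0.370000, y=2.005774:
  k1 = f(0.370000, 2.005774) = -0.413130
  k2 = f(0.555000, 1.929345) = -0.112373
  y ← 2.005774 + 0.37·(-0.112373) = 1.964196
t=0.740000, y=1.964196:
  k1 = f(0.740000, 1.964196) = -0.248067
  k2 = f(0.925000, 1.918304) = -0.069890
  y ← 1.964196 + 0.37·(-0.069890) = 1.938337
y(1.11) ≈ 1.9383

1.9383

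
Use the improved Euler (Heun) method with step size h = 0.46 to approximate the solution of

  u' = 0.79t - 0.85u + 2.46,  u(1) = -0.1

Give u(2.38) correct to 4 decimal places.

Heun: k1 = f(t_n, u_n); k2 = f(t_n + h, u_n + h·k1); u_{n+1} = u_n + (h/2)·(k1 + k2).
t=1.000000, u=-0.100000:
  k1 = f(1.000000, -0.100000) = 3.335000
  k2 = f(1.460000, 1.434100) = 2.394415
  u ← -0.100000 + (0.46/2)·(3.335000 + 2.394415) = 1.217765
t=1.460000, u=1.217765:
  k1 = f(1.460000, 1.217765) = 2.578299
  k2 = f(1.920000, 2.403783) = 1.933584
  u ← 1.217765 + (0.46/2)·(2.578299 + 1.933584) = 2.255499
t=1.920000, u=2.255499:
  k1 = f(1.920000, 2.255499) = 2.059626
  k2 = f(2.380000, 3.202927) = 1.617712
  u ← 2.255499 + (0.46/2)·(2.059626 + 1.617712) = 3.101287
u(2.38) ≈ 3.1013

3.1013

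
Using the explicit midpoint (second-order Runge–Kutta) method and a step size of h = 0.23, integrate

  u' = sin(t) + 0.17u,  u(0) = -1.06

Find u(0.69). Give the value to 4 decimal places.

-0.9543

Midpoint: k1 = f(t_n, u_n); k2 = f(t_n + h/2, u_n + (h/2)·k1); u_{n+1} = u_n + h·k2.
t=0.000000, u=-1.060000:
  k1 = f(0.000000, -1.060000) = -0.180200
  k2 = f(0.115000, -1.080723) = -0.068976
  u ← -1.060000 + 0.23·(-0.068976) = -1.075865
t=0.230000, u=-1.075865:
  k1 = f(0.230000, -1.075865) = 0.045081
  k2 = f(0.345000, -1.070680) = 0.156181
  u ← -1.075865 + 0.23·0.156181 = -1.039943
t=0.460000, u=-1.039943:
  k1 = f(0.460000, -1.039943) = 0.267158
  k2 = f(0.575000, -1.009220) = 0.372267
  u ← -1.039943 + 0.23·0.372267 = -0.954321
u(0.69) ≈ -0.9543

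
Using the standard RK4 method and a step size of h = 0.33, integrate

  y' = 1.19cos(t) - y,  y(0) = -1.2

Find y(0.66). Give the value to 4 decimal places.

-0.0930

RK4: k1 = f(t_n, y_n); k2 = f(t_n + h/2, y_n + (h/2)·k1); k3 = f(t_n + h/2, y_n + (h/2)·k2); k4 = f(t_n + h, y_n + h·k3); y_{n+1} = y_n + (h/6)·(k1 + 2k2 + 2k3 + k4).
t=0.000000, y=-1.200000:
  k1 = f(0.000000, -1.200000) = 2.390000
  k2 = f(0.165000, -0.805650) = 1.979488
  k3 = f(0.165000, -0.873385) = 2.047222
  k4 = f(0.330000, -0.524417) = 1.650207
  y ← -1.200000 + (0.33/6)·(k1 + 2k2 + 2k3 + k4) = -0.534850
t=0.330000, y=-0.534850:
  k1 = f(0.330000, -0.534850) = 1.660641
  k2 = f(0.495000, -0.260845) = 1.308008
  k3 = f(0.495000, -0.319029) = 1.366192
  k4 = f(0.660000, -0.084007) = 1.024098
  y ← -0.534850 + (0.33/6)·(k1 + 2k2 + 2k3 + k4) = -0.093028
y(0.66) ≈ -0.0930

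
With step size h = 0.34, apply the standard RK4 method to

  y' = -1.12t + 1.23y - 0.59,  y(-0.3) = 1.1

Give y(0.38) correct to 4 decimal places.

RK4: k1 = f(t_n, y_n); k2 = f(t_n + h/2, y_n + (h/2)·k1); k3 = f(t_n + h/2, y_n + (h/2)·k2); k4 = f(t_n + h, y_n + h·k3); y_{n+1} = y_n + (h/6)·(k1 + 2k2 + 2k3 + k4).
t=-0.300000, y=1.100000:
  k1 = f(-0.300000, 1.100000) = 1.099000
  k2 = f(-0.130000, 1.286830) = 1.138401
  k3 = f(-0.130000, 1.293528) = 1.146640
  k4 = f(0.040000, 1.489857) = 1.197725
  y ← 1.100000 + (0.34/6)·(k1 + 2k2 + 2k3 + k4) = 1.489119
t=0.040000, y=1.489119:
  k1 = f(0.040000, 1.489119) = 1.196816
  k2 = f(0.210000, 1.692578) = 1.256671
  k3 = f(0.210000, 1.702753) = 1.269186
  k4 = f(0.380000, 1.920642) = 1.346790
  y ← 1.489119 + (0.34/6)·(k1 + 2k2 + 2k3 + k4) = 1.919520
y(0.38) ≈ 1.9195

1.9195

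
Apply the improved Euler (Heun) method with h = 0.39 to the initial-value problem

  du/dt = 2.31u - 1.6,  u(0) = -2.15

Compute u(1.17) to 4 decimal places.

-34.1974

Heun: k1 = f(t_n, u_n); k2 = f(t_n + h, u_n + h·k1); u_{n+1} = u_n + (h/2)·(k1 + k2).
t=0.000000, u=-2.150000:
  k1 = f(0.000000, -2.150000) = -6.566500
  k2 = f(0.390000, -4.710935) = -12.482260
  u ← -2.150000 + (0.39/2)·(-6.566500 + (-12.482260)) = -5.864508
t=0.390000, u=-5.864508:
  k1 = f(0.390000, -5.864508) = -15.147014
  k2 = f(0.780000, -11.771844) = -28.792959
  u ← -5.864508 + (0.39/2)·(-15.147014 + (-28.792959)) = -14.432803
t=0.780000, u=-14.432803:
  k1 = f(0.780000, -14.432803) = -34.939775
  k2 = f(1.170000, -28.059315) = -66.417017
  u ← -14.432803 + (0.39/2)·(-34.939775 + (-66.417017)) = -34.197377
u(1.17) ≈ -34.1974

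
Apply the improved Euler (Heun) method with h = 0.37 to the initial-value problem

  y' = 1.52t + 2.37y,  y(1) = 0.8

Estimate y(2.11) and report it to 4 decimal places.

18.1738

Heun: k1 = f(t_n, y_n); k2 = f(t_n + h, y_n + h·k1); y_{n+1} = y_n + (h/2)·(k1 + k2).
t=1.000000, y=0.800000:
  k1 = f(1.000000, 0.800000) = 3.416000
  k2 = f(1.370000, 2.063920) = 6.973890
  y ← 0.800000 + (0.37/2)·(3.416000 + 6.973890) = 2.722130
t=1.370000, y=2.722130:
  k1 = f(1.370000, 2.722130) = 8.533847
  k2 = f(1.740000, 5.879653) = 16.579578
  y ← 2.722130 + (0.37/2)·(8.533847 + 16.579578) = 7.368113
t=1.740000, y=7.368113:
  k1 = f(1.740000, 7.368113) = 20.107229
  k2 = f(2.110000, 14.807788) = 38.301658
  y ← 7.368113 + (0.37/2)·(20.107229 + 38.301658) = 18.173758
y(2.11) ≈ 18.1738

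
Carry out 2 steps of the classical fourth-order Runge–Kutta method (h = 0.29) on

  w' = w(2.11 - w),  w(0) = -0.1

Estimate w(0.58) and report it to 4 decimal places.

-0.3831

RK4: k1 = f(t_n, w_n); k2 = f(t_n + h/2, w_n + (h/2)·k1); k3 = f(t_n + h/2, w_n + (h/2)·k2); k4 = f(t_n + h, w_n + h·k3); w_{n+1} = w_n + (h/6)·(k1 + 2k2 + 2k3 + k4).
t=0.000000, w=-0.100000:
  k1 = f(0.000000, -0.100000) = -0.221000
  k2 = f(0.145000, -0.132045) = -0.296051
  k3 = f(0.145000, -0.142927) = -0.322005
  k4 = f(0.290000, -0.193381) = -0.445431
  w ← -0.100000 + (0.29/6)·(k1 + 2k2 + 2k3 + k4) = -0.191956
t=0.290000, w=-0.191956:
  k1 = f(0.290000, -0.191956) = -0.441875
  k2 = f(0.435000, -0.256028) = -0.605770
  k3 = f(0.435000, -0.279793) = -0.668647
  k4 = f(0.580000, -0.385864) = -0.963064
  w ← -0.191956 + (0.29/6)·(k1 + 2k2 + 2k3 + k4) = -0.383055
w(0.58) ≈ -0.3831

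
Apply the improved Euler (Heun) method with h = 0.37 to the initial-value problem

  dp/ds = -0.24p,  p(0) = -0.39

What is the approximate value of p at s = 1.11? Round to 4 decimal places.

Heun: k1 = f(s_n, p_n); k2 = f(s_n + h, p_n + h·k1); p_{n+1} = p_n + (h/2)·(k1 + k2).
s=0.000000, p=-0.390000:
  k1 = f(0.000000, -0.390000) = 0.093600
  k2 = f(0.370000, -0.355368) = 0.085288
  p ← -0.390000 + (0.37/2)·(0.093600 + 0.085288) = -0.356906
s=0.370000, p=-0.356906:
  k1 = f(0.370000, -0.356906) = 0.085657
  k2 = f(0.740000, -0.325212) = 0.078051
  p ← -0.356906 + (0.37/2)·(0.085657 + 0.078051) = -0.326620
s=0.740000, p=-0.326620:
  k1 = f(0.740000, -0.326620) = 0.078389
  k2 = f(1.110000, -0.297616) = 0.071428
  p ← -0.326620 + (0.37/2)·(0.078389 + 0.071428) = -0.298904
p(1.11) ≈ -0.2989

-0.2989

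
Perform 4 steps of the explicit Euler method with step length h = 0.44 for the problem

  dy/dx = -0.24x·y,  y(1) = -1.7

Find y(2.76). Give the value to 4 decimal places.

Euler: y_{n+1} = y_n + h·f(x_n, y_n).
x=1.000000, y=-1.700000: f=0.408000 → y ← -1.700000 + 0.44·0.408000 = -1.520480
x=1.440000, y=-1.520480: f=0.525478 → y ← -1.520480 + 0.44·0.525478 = -1.289270
x=1.880000, y=-1.289270: f=0.581719 → y ← -1.289270 + 0.44·0.581719 = -1.033314
x=2.320000, y=-1.033314: f=0.575349 → y ← -1.033314 + 0.44·0.575349 = -0.780160
y(2.76) ≈ -0.7802

-0.7802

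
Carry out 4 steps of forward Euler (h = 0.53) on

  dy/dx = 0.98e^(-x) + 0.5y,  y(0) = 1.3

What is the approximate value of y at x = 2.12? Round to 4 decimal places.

Euler: y_{n+1} = y_n + h·f(x_n, y_n).
x=0.000000, y=1.300000: f=1.630000 → y ← 1.300000 + 0.53·1.630000 = 2.163900
x=0.530000, y=2.163900: f=1.658783 → y ← 2.163900 + 0.53·1.658783 = 3.043055
x=1.060000, y=3.043055: f=1.861054 → y ← 3.043055 + 0.53·1.861054 = 4.029414
x=1.590000, y=4.029414: f=2.214554 → y ← 4.029414 + 0.53·2.214554 = 5.203127
y(2.12) ≈ 5.2031

5.2031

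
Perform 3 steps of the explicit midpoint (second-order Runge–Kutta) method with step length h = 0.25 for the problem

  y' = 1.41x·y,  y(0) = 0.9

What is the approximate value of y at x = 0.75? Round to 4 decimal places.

Midpoint: k1 = f(x_n, y_n); k2 = f(x_n + h/2, y_n + (h/2)·k1); y_{n+1} = y_n + h·k2.
x=0.000000, y=0.900000:
  k1 = f(0.000000, 0.900000) = 0.000000
  k2 = f(0.125000, 0.900000) = 0.158625
  y ← 0.900000 + 0.25·0.158625 = 0.939656
x=0.250000, y=0.939656:
  k1 = f(0.250000, 0.939656) = 0.331229
  k2 = f(0.375000, 0.981060) = 0.518735
  y ← 0.939656 + 0.25·0.518735 = 1.069340
x=0.500000, y=1.069340:
  k1 = f(0.500000, 1.069340) = 0.753885
  k2 = f(0.625000, 1.163576) = 1.025401
  y ← 1.069340 + 0.25·1.025401 = 1.325690
y(0.75) ≈ 1.3257

1.3257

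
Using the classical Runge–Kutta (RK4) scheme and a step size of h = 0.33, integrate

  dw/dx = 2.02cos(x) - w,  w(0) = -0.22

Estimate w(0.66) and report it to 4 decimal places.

0.7813

RK4: k1 = f(x_n, w_n); k2 = f(x_n + h/2, w_n + (h/2)·k1); k3 = f(x_n + h/2, w_n + (h/2)·k2); k4 = f(x_n + h, w_n + h·k3); w_{n+1} = w_n + (h/6)·(k1 + 2k2 + 2k3 + k4).
x=0.000000, w=-0.220000:
  k1 = f(0.000000, -0.220000) = 2.240000
  k2 = f(0.165000, 0.149600) = 1.842965
  k3 = f(0.165000, 0.084089) = 1.908476
  k4 = f(0.330000, 0.409797) = 1.501209
  w ← -0.220000 + (0.33/6)·(k1 + 2k2 + 2k3 + k4) = 0.398425
x=0.330000, w=0.398425:
  k1 = f(0.330000, 0.398425) = 1.512581
  k2 = f(0.495000, 0.648001) = 1.129536
  k3 = f(0.495000, 0.584798) = 1.192738
  k4 = f(0.660000, 0.792029) = 0.803756
  w ← 0.398425 + (0.33/6)·(k1 + 2k2 + 2k3 + k4) = 0.781274
w(0.66) ≈ 0.7813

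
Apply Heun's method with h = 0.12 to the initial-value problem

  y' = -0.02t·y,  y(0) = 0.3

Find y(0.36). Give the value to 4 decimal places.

0.2996

Heun: k1 = f(t_n, y_n); k2 = f(t_n + h, y_n + h·k1); y_{n+1} = y_n + (h/2)·(k1 + k2).
t=0.000000, y=0.300000:
  k1 = f(0.000000, 0.300000) = 0.000000
  k2 = f(0.120000, 0.300000) = -0.000720
  y ← 0.300000 + (0.12/2)·(0.000000 + (-0.000720)) = 0.299957
t=0.120000, y=0.299957:
  k1 = f(0.120000, 0.299957) = -0.000720
  k2 = f(0.240000, 0.299870) = -0.001439
  y ← 0.299957 + (0.12/2)·(-0.000720 + (-0.001439)) = 0.299827
t=0.240000, y=0.299827:
  k1 = f(0.240000, 0.299827) = -0.001439
  k2 = f(0.360000, 0.299655) = -0.002158
  y ← 0.299827 + (0.12/2)·(-0.001439 + (-0.002158)) = 0.299611
y(0.36) ≈ 0.2996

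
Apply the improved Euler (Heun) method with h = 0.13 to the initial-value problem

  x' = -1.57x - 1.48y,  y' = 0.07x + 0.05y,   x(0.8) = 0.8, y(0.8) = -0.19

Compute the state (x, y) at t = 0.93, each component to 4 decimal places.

Heun on (x,y): k1 = f(t_n, state_n); k2 = f(t_n + h, state_n + h·k1); state_{n+1} = state_n + (h/2)·(k1 + k2).
0.800000: (0.800000, -0.190000)
  k1 = (-0.974800, 0.046500)
  predictor → (0.673276, -0.183955)
  k2 = (-0.784790, 0.037932)
  → (0.685627, -0.184512)
(x(0.93), y(0.93)) ≈ (0.6856, -0.1845)

0.6856, -0.1845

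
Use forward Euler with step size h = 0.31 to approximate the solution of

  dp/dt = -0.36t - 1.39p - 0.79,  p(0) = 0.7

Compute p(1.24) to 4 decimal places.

-0.5897

Euler: p_{n+1} = p_n + h·f(t_n, p_n).
t=0.000000, p=0.700000: f=-1.763000 → p ← 0.700000 + 0.31·(-1.763000) = 0.153470
t=0.310000, p=0.153470: f=-1.114923 → p ← 0.153470 + 0.31·(-1.114923) = -0.192156
t=0.620000, p=-0.192156: f=-0.746103 → p ← -0.192156 + 0.31·(-0.746103) = -0.423448
t=0.930000, p=-0.423448: f=-0.536207 → p ← -0.423448 + 0.31·(-0.536207) = -0.589672
p(1.24) ≈ -0.5897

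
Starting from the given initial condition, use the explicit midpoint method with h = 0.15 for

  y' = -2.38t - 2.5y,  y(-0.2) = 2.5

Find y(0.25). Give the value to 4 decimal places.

0.7912

Midpoint: k1 = f(t_n, y_n); k2 = f(t_n + h/2, y_n + (h/2)·k1); y_{n+1} = y_n + h·k2.
t=-0.200000, y=2.500000:
  k1 = f(-0.200000, 2.500000) = -5.774000
  k2 = f(-0.125000, 2.066950) = -4.869875
  y ← 2.500000 + 0.15·(-4.869875) = 1.769519
t=-0.050000, y=1.769519:
  k1 = f(-0.050000, 1.769519) = -4.304797
  k2 = f(0.025000, 1.446659) = -3.676147
  y ← 1.769519 + 0.15·(-3.676147) = 1.218097
t=0.100000, y=1.218097:
  k1 = f(0.100000, 1.218097) = -3.283242
  k2 = f(0.175000, 0.971854) = -2.846134
  y ← 1.218097 + 0.15·(-2.846134) = 0.791177
y(0.25) ≈ 0.7912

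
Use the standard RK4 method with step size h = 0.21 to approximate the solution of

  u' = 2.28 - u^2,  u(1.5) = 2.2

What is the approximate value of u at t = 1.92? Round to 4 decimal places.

RK4: k1 = f(t_n, u_n); k2 = f(t_n + h/2, u_n + (h/2)·k1); k3 = f(t_n + h/2, u_n + (h/2)·k2); k4 = f(t_n + h, u_n + h·k3); u_{n+1} = u_n + (h/6)·(k1 + 2k2 + 2k3 + k4).
t=1.500000, u=2.200000:
  k1 = f(1.500000, 2.200000) = -2.560000
  k2 = f(1.605000, 1.931200) = -1.449533
  k3 = f(1.605000, 2.047799) = -1.913481
  k4 = f(1.710000, 1.798169) = -0.953412
  u ← 2.200000 + (0.21/6)·(k1 + 2k2 + 2k3 + k4) = 1.841620
t=1.710000, u=1.841620:
  k1 = f(1.710000, 1.841620) = -1.111563
  k2 = f(1.815000, 1.724906) = -0.695299
  k3 = f(1.815000, 1.768613) = -0.847993
  k4 = f(1.920000, 1.663541) = -0.487369
  u ← 1.841620 + (0.21/6)·(k1 + 2k2 + 2k3 + k4) = 1.677627
u(1.92) ≈ 1.6776

1.6776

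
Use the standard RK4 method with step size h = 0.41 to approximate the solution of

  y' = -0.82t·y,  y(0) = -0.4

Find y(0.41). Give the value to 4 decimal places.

-0.3734

RK4: k1 = f(t_n, y_n); k2 = f(t_n + h/2, y_n + (h/2)·k1); k3 = f(t_n + h/2, y_n + (h/2)·k2); k4 = f(t_n + h, y_n + h·k3); y_{n+1} = y_n + (h/6)·(k1 + 2k2 + 2k3 + k4).
t=0.000000, y=-0.400000:
  k1 = f(0.000000, -0.400000) = 0.000000
  k2 = f(0.205000, -0.400000) = 0.067240
  k3 = f(0.205000, -0.386216) = 0.064923
  k4 = f(0.410000, -0.373382) = 0.125531
  y ← -0.400000 + (0.41/6)·(k1 + 2k2 + 2k3 + k4) = -0.373360
y(0.41) ≈ -0.3734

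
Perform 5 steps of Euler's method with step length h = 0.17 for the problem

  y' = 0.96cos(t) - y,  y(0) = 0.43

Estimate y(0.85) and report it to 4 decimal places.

0.6899

Euler: y_{n+1} = y_n + h·f(t_n, y_n).
t=0.000000, y=0.430000: f=0.530000 → y ← 0.430000 + 0.17·0.530000 = 0.520100
t=0.170000, y=0.520100: f=0.426061 → y ← 0.520100 + 0.17·0.426061 = 0.592530
t=0.340000, y=0.592530: f=0.312514 → y ← 0.592530 + 0.17·0.312514 = 0.645658
t=0.510000, y=0.645658: f=0.192177 → y ← 0.645658 + 0.17·0.192177 = 0.678328
t=0.680000, y=0.678328: f=0.068142 → y ← 0.678328 + 0.17·0.068142 = 0.689912
y(0.85) ≈ 0.6899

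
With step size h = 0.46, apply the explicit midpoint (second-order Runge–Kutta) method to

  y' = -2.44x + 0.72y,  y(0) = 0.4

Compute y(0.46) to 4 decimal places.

0.2963

Midpoint: k1 = f(x_n, y_n); k2 = f(x_n + h/2, y_n + (h/2)·k1); y_{n+1} = y_n + h·k2.
x=0.000000, y=0.400000:
  k1 = f(0.000000, 0.400000) = 0.288000
  k2 = f(0.230000, 0.466240) = -0.225507
  y ← 0.400000 + 0.46·(-0.225507) = 0.296267
y(0.46) ≈ 0.2963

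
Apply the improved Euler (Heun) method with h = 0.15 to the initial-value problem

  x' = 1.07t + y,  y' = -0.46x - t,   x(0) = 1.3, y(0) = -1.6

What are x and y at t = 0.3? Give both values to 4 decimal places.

Heun on (x,y): k1 = f(t_n, state_n); k2 = f(t_n + h, state_n + h·k1); state_{n+1} = state_n + (h/2)·(k1 + k2).
0.000000: (1.300000, -1.600000)
  k1 = (-1.600000, -0.598000)
  predictor → (1.060000, -1.689700)
  k2 = (-1.529200, -0.637600)
  → (1.065310, -1.692670)
0.150000: (1.065310, -1.692670)
  k1 = (-1.532170, -0.640043)
  predictor → (0.835484, -1.788676)
  k2 = (-1.467676, -0.684323)
  → (0.840322, -1.791997)
(x(0.3), y(0.3)) ≈ (0.8403, -1.7920)

0.8403, -1.7920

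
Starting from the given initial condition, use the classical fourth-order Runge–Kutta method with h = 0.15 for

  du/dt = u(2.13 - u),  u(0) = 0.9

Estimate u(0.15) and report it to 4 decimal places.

RK4: k1 = f(t_n, u_n); k2 = f(t_n + h/2, u_n + (h/2)·k1); k3 = f(t_n + h/2, u_n + (h/2)·k2); k4 = f(t_n + h, u_n + h·k3); u_{n+1} = u_n + (h/6)·(k1 + 2k2 + 2k3 + k4).
t=0.000000, u=0.900000:
  k1 = f(0.000000, 0.900000) = 1.107000
  k2 = f(0.075000, 0.983025) = 1.127505
  k3 = f(0.075000, 0.984563) = 1.127755
  k4 = f(0.150000, 1.069163) = 1.134208
  u ← 0.900000 + (0.15/6)·(k1 + 2k2 + 2k3 + k4) = 1.068793
u(0.15) ≈ 1.0688

1.0688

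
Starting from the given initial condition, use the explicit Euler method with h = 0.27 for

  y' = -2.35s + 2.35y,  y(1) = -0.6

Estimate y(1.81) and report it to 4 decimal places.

-6.6094

Euler: y_{n+1} = y_n + h·f(s_n, y_n).
s=1.000000, y=-0.600000: f=-3.760000 → y ← -0.600000 + 0.27·(-3.760000) = -1.615200
s=1.270000, y=-1.615200: f=-6.780220 → y ← -1.615200 + 0.27·(-6.780220) = -3.445859
s=1.540000, y=-3.445859: f=-11.716770 → y ← -3.445859 + 0.27·(-11.716770) = -6.609387
y(1.81) ≈ -6.6094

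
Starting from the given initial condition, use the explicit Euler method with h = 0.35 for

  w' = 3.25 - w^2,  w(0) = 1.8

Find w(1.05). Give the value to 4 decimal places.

1.8028

Euler: w_{n+1} = w_n + h·f(s_n, w_n).
s=0.000000, w=1.800000: f=0.010000 → w ← 1.800000 + 0.35·0.010000 = 1.803500
s=0.350000, w=1.803500: f=-0.002612 → w ← 1.803500 + 0.35·(-0.002612) = 1.802586
s=0.700000, w=1.802586: f=0.000685 → w ← 1.802586 + 0.35·0.000685 = 1.802825
w(1.05) ≈ 1.8028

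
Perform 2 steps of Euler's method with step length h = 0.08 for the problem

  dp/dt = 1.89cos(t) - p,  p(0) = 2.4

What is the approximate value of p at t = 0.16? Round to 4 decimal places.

2.3212

Euler: p_{n+1} = p_n + h·f(t_n, p_n).
t=0.000000, p=2.400000: f=-0.510000 → p ← 2.400000 + 0.08·(-0.510000) = 2.359200
t=0.080000, p=2.359200: f=-0.475245 → p ← 2.359200 + 0.08·(-0.475245) = 2.321180
p(0.16) ≈ 2.3212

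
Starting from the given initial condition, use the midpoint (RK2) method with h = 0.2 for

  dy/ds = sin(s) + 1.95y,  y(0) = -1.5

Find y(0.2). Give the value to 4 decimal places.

Midpoint: k1 = f(s_n, y_n); k2 = f(s_n + h/2, y_n + (h/2)·k1); y_{n+1} = y_n + h·k2.
s=0.000000, y=-1.500000:
  k1 = f(0.000000, -1.500000) = -2.925000
  k2 = f(0.100000, -1.792500) = -3.395542
  y ← -1.500000 + 0.2·(-3.395542) = -2.179108
y(0.2) ≈ -2.1791

-2.1791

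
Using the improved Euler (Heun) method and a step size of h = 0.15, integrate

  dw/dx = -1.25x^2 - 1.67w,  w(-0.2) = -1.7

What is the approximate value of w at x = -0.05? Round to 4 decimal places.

-1.3305

Heun: k1 = f(x_n, w_n); k2 = f(x_n + h, w_n + h·k1); w_{n+1} = w_n + (h/2)·(k1 + k2).
x=-0.200000, w=-1.700000:
  k1 = f(-0.200000, -1.700000) = 2.789000
  k2 = f(-0.050000, -1.281650) = 2.137230
  w ← -1.700000 + (0.15/2)·(2.789000 + 2.137230) = -1.330533
w(-0.05) ≈ -1.3305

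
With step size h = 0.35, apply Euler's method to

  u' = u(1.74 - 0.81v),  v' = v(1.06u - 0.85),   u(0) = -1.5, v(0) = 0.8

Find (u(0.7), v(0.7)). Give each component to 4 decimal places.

-3.2673, -0.0078

Euler on (u,v): u_{n+1} = u_n + h·u', v_{n+1} = v_n + h·v'.
0.000000: (-1.500000, 0.800000); f=(-1.638000, -1.952000) → (-2.073300, 0.116800)
0.350000: (-2.073300, 0.116800); f=(-3.411391, -0.355971) → (-3.267287, -0.007790)
(u(0.7), v(0.7)) ≈ (-3.2673, -0.0078)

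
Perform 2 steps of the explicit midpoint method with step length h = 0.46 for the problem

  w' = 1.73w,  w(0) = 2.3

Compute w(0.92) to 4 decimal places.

10.2636

Midpoint: k1 = f(x_n, w_n); k2 = f(x_n + h/2, w_n + (h/2)·k1); w_{n+1} = w_n + h·k2.
x=0.000000, w=2.300000:
  k1 = f(0.000000, 2.300000) = 3.979000
  k2 = f(0.230000, 3.215170) = 5.562244
  w ← 2.300000 + 0.46·5.562244 = 4.858632
x=0.460000, w=4.858632:
  k1 = f(0.460000, 4.858632) = 8.405434
  k2 = f(0.690000, 6.791882) = 11.749956
  w ← 4.858632 + 0.46·11.749956 = 10.263612
w(0.92) ≈ 10.2636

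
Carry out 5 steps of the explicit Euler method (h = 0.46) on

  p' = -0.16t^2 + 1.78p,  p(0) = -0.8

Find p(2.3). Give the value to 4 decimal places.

Euler: p_{n+1} = p_n + h·f(t_n, p_n).
t=0.000000, p=-0.800000: f=-1.424000 → p ← -0.800000 + 0.46·(-1.424000) = -1.455040
t=0.460000, p=-1.455040: f=-2.623827 → p ← -1.455040 + 0.46·(-2.623827) = -2.662001
t=0.920000, p=-2.662001: f=-4.873785 → p ← -2.662001 + 0.46·(-4.873785) = -4.903942
t=1.380000, p=-4.903942: f=-9.033720 → p ← -4.903942 + 0.46·(-9.033720) = -9.059453
t=1.840000, p=-9.059453: f=-16.667522 → p ← -9.059453 + 0.46·(-16.667522) = -16.726513
p(2.3) ≈ -16.7265

-16.7265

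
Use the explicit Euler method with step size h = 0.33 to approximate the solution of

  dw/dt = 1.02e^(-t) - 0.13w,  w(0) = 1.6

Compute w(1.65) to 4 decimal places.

2.1486

Euler: w_{n+1} = w_n + h·f(t_n, w_n).
t=0.000000, w=1.600000: f=0.812000 → w ← 1.600000 + 0.33·0.812000 = 1.867960
t=0.330000, w=1.867960: f=0.490467 → w ← 1.867960 + 0.33·0.490467 = 2.029814
t=0.660000, w=2.029814: f=0.263313 → w ← 2.029814 + 0.33·0.263313 = 2.116707
t=0.990000, w=2.116707: f=0.103836 → w ← 2.116707 + 0.33·0.103836 = 2.150973
t=1.320000, w=2.150973: f=-0.007149 → w ← 2.150973 + 0.33·(-0.007149) = 2.148614
w(1.65) ≈ 2.1486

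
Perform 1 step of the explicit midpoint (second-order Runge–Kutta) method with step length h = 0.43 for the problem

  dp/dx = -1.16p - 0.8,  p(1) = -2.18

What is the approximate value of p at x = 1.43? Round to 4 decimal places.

-1.6220

Midpoint: k1 = f(x_n, p_n); k2 = f(x_n + h/2, p_n + (h/2)·k1); p_{n+1} = p_n + h·k2.
x=1.000000, p=-2.180000:
  k1 = f(1.000000, -2.180000) = 1.728800
  k2 = f(1.215000, -1.808308) = 1.297637
  p ← -2.180000 + 0.43·1.297637 = -1.622016
p(1.43) ≈ -1.6220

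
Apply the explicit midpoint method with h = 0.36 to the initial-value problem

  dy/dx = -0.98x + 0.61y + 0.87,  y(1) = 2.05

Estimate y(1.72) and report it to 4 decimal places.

Midpoint: k1 = f(x_n, y_n); k2 = f(x_n + h/2, y_n + (h/2)·k1); y_{n+1} = y_n + h·k2.
x=1.000000, y=2.050000:
  k1 = f(1.000000, 2.050000) = 1.140500
  k2 = f(1.180000, 2.255290) = 1.089327
  y ← 2.050000 + 0.36·1.089327 = 2.442158
x=1.360000, y=2.442158:
  k1 = f(1.360000, 2.442158) = 1.026916
  k2 = f(1.540000, 2.627003) = 0.963272
  y ← 2.442158 + 0.36·0.963272 = 2.788935
y(1.72) ≈ 2.7889

2.7889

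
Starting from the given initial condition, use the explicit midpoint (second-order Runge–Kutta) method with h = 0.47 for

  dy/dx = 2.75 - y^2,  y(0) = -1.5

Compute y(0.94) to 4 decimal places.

-0.0755

Midpoint: k1 = f(x_n, y_n); k2 = f(x_n + h/2, y_n + (h/2)·k1); y_{n+1} = y_n + h·k2.
x=0.000000, y=-1.500000:
  k1 = f(0.000000, -1.500000) = 0.500000
  k2 = f(0.235000, -1.382500) = 0.838694
  y ← -1.500000 + 0.47·0.838694 = -1.105814
x=0.470000, y=-1.105814:
  k1 = f(0.470000, -1.105814) = 1.527176
  k2 = f(0.705000, -0.746928) = 2.192099
  y ← -1.105814 + 0.47·2.192099 = -0.075527
y(0.94) ≈ -0.0755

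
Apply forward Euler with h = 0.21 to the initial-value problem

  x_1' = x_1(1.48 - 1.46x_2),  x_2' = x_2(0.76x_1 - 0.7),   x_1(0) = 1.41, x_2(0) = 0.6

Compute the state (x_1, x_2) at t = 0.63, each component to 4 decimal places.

Euler on (x_1,x_2): x_1_{n+1} = x_1_n + h·x_1', x_2_{n+1} = x_2_n + h·x_2'.
0.000000: (1.410000, 0.600000); f=(0.851640, 0.222960) → (1.588844, 0.646822)
0.210000: (1.588844, 0.646822); f=(0.851049, 0.328276) → (1.767565, 0.715760)
0.420000: (1.767565, 0.715760); f=(0.768875, 0.460483) → (1.929028, 0.812461)
(x_1(0.63), x_2(0.63)) ≈ (1.9290, 0.8125)

1.9290, 0.8125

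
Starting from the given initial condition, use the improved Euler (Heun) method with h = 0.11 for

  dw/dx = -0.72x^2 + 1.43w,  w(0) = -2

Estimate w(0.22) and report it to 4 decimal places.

Heun: k1 = f(x_n, w_n); k2 = f(x_n + h, w_n + h·k1); w_{n+1} = w_n + (h/2)·(k1 + k2).
x=0.000000, w=-2.000000:
  k1 = f(0.000000, -2.000000) = -2.860000
  k2 = f(0.110000, -2.314600) = -3.318590
  w ← -2.000000 + (0.11/2)·(-2.860000 + (-3.318590)) = -2.339822
x=0.110000, w=-2.339822:
  k1 = f(0.110000, -2.339822) = -3.354658
  k2 = f(0.220000, -2.708835) = -3.908482
  w ← -2.339822 + (0.11/2)·(-3.354658 + (-3.908482)) = -2.739295
w(0.22) ≈ -2.7393

-2.7393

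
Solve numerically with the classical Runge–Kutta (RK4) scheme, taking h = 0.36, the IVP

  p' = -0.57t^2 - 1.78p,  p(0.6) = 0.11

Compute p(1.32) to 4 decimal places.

-0.2266

RK4: k1 = f(t_n, p_n); k2 = f(t_n + h/2, p_n + (h/2)·k1); k3 = f(t_n + h/2, p_n + (h/2)·k2); k4 = f(t_n + h, p_n + h·k3); p_{n+1} = p_n + (h/6)·(k1 + 2k2 + 2k3 + k4).
t=0.600000, p=0.110000:
  k1 = f(0.600000, 0.110000) = -0.401000
  k2 = f(0.780000, 0.037820) = -0.414108
  k3 = f(0.780000, 0.035461) = -0.409908
  k4 = f(0.960000, -0.037567) = -0.458443
  p ← 0.110000 + (0.36/6)·(k1 + 2k2 + 2k3 + k4) = -0.040448
t=0.960000, p=-0.040448:
  k1 = f(0.960000, -0.040448) = -0.453314
  k2 = f(1.140000, -0.122045) = -0.523532
  k3 = f(1.140000, -0.134684) = -0.501034
  k4 = f(1.320000, -0.220821) = -0.600107
  p ← -0.040448 + (0.36/6)·(k1 + 2k2 + 2k3 + k4) = -0.226602
p(1.32) ≈ -0.2266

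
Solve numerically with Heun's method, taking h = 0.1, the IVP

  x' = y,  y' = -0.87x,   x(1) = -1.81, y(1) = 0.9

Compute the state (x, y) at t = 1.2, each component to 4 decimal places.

-1.5993, 1.1979

Heun on (x,y): k1 = f(t_n, state_n); k2 = f(t_n + h, state_n + h·k1); state_{n+1} = state_n + (h/2)·(k1 + k2).
1.000000: (-1.810000, 0.900000)
  k1 = (0.900000, 1.574700)
  predictor → (-1.720000, 1.057470)
  k2 = (1.057470, 1.496400)
  → (-1.712127, 1.053555)
1.100000: (-1.712127, 1.053555)
  k1 = (1.053555, 1.489550)
  predictor → (-1.606771, 1.202510)
  k2 = (1.202510, 1.397891)
  → (-1.599323, 1.197927)
(x(1.2), y(1.2)) ≈ (-1.5993, 1.1979)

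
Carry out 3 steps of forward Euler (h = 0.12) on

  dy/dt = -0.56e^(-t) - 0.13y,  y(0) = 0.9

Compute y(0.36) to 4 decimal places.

0.6819

Euler: y_{n+1} = y_n + h·f(t_n, y_n).
t=0.000000, y=0.900000: f=-0.677000 → y ← 0.900000 + 0.12·(-0.677000) = 0.818760
t=0.120000, y=0.818760: f=-0.603114 → y ← 0.818760 + 0.12·(-0.603114) = 0.746386
t=0.240000, y=0.746386: f=-0.537542 → y ← 0.746386 + 0.12·(-0.537542) = 0.681881
y(0.36) ≈ 0.6819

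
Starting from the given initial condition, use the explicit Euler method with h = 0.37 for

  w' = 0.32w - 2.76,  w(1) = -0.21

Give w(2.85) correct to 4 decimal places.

-6.8344

Euler: w_{n+1} = w_n + h·f(x_n, w_n).
x=1.000000, w=-0.210000: f=-2.827200 → w ← -0.210000 + 0.37·(-2.827200) = -1.256064
x=1.370000, w=-1.256064: f=-3.161940 → w ← -1.256064 + 0.37·(-3.161940) = -2.425982
x=1.740000, w=-2.425982: f=-3.536314 → w ← -2.425982 + 0.37·(-3.536314) = -3.734418
x=2.110000, w=-3.734418: f=-3.955014 → w ← -3.734418 + 0.37·(-3.955014) = -5.197773
x=2.480000, w=-5.197773: f=-4.423287 → w ← -5.197773 + 0.37·(-4.423287) = -6.834390
w(2.85) ≈ -6.8344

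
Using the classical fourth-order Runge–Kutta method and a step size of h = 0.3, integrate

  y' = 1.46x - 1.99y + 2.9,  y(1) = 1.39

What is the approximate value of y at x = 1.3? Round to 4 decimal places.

RK4: k1 = f(x_n, y_n); k2 = f(x_n + h/2, y_n + (h/2)·k1); k3 = f(x_n + h/2, y_n + (h/2)·k2); k4 = f(x_n + h, y_n + h·k3); y_{n+1} = y_n + (h/6)·(k1 + 2k2 + 2k3 + k4).
x=1.000000, y=1.390000:
  k1 = f(1.000000, 1.390000) = 1.593900
  k2 = f(1.150000, 1.629085) = 1.337121
  k3 = f(1.150000, 1.590568) = 1.413769
  k4 = f(1.300000, 1.814131) = 1.187880
  y ← 1.390000 + (0.3/6)·(k1 + 2k2 + 2k3 + k4) = 1.804178
y(1.3) ≈ 1.8042

1.8042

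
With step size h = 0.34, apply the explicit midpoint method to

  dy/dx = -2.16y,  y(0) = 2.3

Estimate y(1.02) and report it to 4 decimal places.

Midpoint: k1 = f(x_n, y_n); k2 = f(x_n + h/2, y_n + (h/2)·k1); y_{n+1} = y_n + h·k2.
x=0.000000, y=2.300000:
  k1 = f(0.000000, 2.300000) = -4.968000
  k2 = f(0.170000, 1.455440) = -3.143750
  y ← 2.300000 + 0.34·(-3.143750) = 1.231125
x=0.340000, y=1.231125:
  k1 = f(0.340000, 1.231125) = -2.659230
  k2 = f(0.510000, 0.779056) = -1.682761
  y ← 1.231125 + 0.34·(-1.682761) = 0.658986
x=0.680000, y=0.658986:
  k1 = f(0.680000, 0.658986) = -1.423410
  k2 = f(0.850000, 0.417007) = -0.900734
  y ← 0.658986 + 0.34·(-0.900734) = 0.352737
y(1.02) ≈ 0.3527

0.3527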